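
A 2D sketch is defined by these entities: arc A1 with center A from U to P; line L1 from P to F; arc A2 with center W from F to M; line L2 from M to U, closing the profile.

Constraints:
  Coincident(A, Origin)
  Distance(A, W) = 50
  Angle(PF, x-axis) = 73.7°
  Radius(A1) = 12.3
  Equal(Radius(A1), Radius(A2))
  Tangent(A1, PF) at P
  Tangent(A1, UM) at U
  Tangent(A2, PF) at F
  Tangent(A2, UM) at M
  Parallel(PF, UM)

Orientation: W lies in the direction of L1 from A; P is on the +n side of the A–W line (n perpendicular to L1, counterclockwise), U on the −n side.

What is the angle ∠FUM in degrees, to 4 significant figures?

26.20°

The slot axis is L1's direction at 73.7°, so u = (cos 73.7°, sin 73.7°) = (0.2807, 0.9598) and n = (−sin 73.7°, cos 73.7°) = (-0.9598, 0.2807). A is at the origin and W lies 50.0 along u from A, so W = 50.0·u = (14.03, 47.99). Tangency of A1 to both parallel lines with radius 12.3 puts P and U at A ± 12.3·n: P = (-11.81, 3.452), U = (11.81, -3.452). Equal radii place F and M the same way about W: F = W + 12.3·n = (2.228, 51.44), M = W − 12.3·n = (25.84, 44.54). Then cos ∠FUM = UF·UM / (|UF||UM|), giving 26.20°.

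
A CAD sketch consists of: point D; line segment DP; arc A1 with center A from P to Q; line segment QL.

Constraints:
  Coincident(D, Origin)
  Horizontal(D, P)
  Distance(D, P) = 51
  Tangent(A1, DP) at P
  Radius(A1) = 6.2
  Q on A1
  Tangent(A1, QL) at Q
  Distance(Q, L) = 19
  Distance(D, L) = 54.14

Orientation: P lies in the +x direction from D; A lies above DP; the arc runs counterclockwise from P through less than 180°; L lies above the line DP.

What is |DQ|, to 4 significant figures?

57.20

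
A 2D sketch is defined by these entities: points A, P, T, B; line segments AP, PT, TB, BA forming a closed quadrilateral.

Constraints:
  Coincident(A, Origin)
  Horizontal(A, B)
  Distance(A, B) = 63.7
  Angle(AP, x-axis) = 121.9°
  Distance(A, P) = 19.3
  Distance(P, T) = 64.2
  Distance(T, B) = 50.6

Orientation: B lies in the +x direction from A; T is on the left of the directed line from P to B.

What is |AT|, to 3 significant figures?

66.1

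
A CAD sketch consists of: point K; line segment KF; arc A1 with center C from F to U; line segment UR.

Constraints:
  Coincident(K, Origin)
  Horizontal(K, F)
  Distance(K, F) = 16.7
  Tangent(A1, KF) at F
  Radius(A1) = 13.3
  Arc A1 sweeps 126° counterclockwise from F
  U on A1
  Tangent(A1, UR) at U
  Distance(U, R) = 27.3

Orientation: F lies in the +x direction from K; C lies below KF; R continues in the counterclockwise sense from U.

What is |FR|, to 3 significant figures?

43.5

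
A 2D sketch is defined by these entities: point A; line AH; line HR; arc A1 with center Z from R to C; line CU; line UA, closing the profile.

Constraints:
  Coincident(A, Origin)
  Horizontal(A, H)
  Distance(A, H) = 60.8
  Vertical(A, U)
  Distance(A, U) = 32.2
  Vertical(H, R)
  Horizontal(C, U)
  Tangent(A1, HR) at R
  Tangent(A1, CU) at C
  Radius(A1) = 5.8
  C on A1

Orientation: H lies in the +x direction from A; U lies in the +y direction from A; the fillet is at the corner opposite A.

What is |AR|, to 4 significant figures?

66.28

A is at the origin; AH is horizontal with |AH| = 60.8 and H on the +x side, so H = (60.80, 0.000). AU is vertical with |AU| = 32.2 and U on the +y side, so U = (0.000, 32.20). The virtual corner opposite A is at (60.80, 32.20). Tangency of A1 to HR means the radius ZR is perpendicular to HR and tangency of A1 to CU means the radius ZC is perpendicular to CU, with radius 5.8, so the center Z sits 5.8 in from both sides at Z = (55.00, 26.40). That places the tangent points at R = (60.80, 26.40) on HR and C = (55.00, 32.20) on CU. Then |AR| = |R − A| = 66.28.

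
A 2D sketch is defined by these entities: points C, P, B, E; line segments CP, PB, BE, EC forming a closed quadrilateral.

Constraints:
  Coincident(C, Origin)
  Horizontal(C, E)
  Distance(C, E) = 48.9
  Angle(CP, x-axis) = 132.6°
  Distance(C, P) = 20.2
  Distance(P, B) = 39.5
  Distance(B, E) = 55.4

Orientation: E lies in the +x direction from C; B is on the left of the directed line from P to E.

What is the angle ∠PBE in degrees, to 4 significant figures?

83.53°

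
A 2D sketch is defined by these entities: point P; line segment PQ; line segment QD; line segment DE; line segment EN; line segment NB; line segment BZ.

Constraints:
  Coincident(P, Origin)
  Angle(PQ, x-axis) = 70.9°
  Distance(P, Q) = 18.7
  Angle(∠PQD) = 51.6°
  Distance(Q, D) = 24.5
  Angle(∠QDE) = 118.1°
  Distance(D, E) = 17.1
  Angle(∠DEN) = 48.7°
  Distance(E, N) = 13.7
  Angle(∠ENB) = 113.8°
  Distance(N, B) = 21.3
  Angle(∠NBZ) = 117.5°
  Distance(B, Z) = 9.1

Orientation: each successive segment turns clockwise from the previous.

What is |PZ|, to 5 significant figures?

31.196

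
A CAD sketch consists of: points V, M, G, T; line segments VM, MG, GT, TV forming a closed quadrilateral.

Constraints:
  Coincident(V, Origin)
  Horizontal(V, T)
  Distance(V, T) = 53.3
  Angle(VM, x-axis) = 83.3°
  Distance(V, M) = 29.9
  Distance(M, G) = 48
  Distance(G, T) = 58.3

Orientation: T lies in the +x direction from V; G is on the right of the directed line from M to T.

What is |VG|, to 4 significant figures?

18.10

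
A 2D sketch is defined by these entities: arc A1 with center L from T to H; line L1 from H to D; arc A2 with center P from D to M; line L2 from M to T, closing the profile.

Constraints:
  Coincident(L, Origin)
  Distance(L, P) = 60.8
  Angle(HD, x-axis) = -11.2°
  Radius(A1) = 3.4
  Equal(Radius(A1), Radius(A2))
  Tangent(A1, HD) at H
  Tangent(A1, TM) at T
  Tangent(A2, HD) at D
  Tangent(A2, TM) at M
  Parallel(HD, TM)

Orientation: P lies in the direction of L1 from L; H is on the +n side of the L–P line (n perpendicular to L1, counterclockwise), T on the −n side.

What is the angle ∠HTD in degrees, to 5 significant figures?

83.618°

The slot axis is L1's direction at -11.2°, so u = (cos -11.2°, sin -11.2°) = (0.98096, -0.19423) and n = (−sin -11.2°, cos -11.2°) = (0.19423, 0.98096). L is at the origin and P lies 60.8 along u from L, so P = 60.8·u = (59.642, -11.809). Tangency of A1 to both parallel lines with radius 3.4 puts H and T at L ± 3.4·n: H = (0.66040, 3.3352), T = (-0.66040, -3.3352). Equal radii place D and M the same way about P: D = P + 3.4·n = (60.302, -8.4742), M = P − 3.4·n = (58.982, -15.145). Then cos ∠HTD = TH·TD / (|TH||TD|), giving 83.618°.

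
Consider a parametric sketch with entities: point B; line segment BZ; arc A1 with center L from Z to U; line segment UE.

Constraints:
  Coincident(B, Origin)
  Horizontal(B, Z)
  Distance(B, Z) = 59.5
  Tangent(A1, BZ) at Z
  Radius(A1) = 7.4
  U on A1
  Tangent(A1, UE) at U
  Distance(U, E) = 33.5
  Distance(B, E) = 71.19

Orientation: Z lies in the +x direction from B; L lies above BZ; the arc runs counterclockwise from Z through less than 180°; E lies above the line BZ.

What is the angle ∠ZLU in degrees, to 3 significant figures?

105°

Checks: |LU| = 7.400 ✓; ∠(LU, UE) = 90.00° ✓; |UE| = 33.50 ✓; |BE| = 71.19 ✓.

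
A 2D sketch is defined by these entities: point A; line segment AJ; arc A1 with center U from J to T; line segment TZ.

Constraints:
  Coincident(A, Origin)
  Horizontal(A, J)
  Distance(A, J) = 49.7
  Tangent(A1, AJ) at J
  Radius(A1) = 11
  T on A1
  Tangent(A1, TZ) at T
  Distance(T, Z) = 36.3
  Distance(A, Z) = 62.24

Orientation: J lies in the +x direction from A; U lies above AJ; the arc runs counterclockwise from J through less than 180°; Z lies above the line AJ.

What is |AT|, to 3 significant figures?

61.4

Checks: ∠(UJ, JA) = 90.00° ✓; |UT| = 11.00 ✓; ∠(UT, TZ) = 90.00° ✓; |TZ| = 36.30 ✓; |AZ| = 62.24 ✓.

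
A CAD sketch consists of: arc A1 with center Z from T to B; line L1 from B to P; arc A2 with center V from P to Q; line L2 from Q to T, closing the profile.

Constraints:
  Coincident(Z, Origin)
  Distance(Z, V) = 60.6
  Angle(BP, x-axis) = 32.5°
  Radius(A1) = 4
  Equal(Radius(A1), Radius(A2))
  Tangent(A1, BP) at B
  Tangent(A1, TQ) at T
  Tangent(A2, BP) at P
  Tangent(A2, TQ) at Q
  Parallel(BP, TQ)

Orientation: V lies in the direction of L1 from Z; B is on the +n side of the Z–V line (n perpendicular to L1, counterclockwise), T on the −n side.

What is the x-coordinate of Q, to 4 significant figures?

53.26

Tangency of A1 to both parallel lines with radius 4.0 puts B and T at Z ± 4.0·n: B = (-2.149, 3.374), T = (2.149, -3.374). Equal radii place P and Q the same way about V: P = V + 4.0·n = (48.96, 35.93), Q = V − 4.0·n = (53.26, 29.19). So Q.x = 53.26.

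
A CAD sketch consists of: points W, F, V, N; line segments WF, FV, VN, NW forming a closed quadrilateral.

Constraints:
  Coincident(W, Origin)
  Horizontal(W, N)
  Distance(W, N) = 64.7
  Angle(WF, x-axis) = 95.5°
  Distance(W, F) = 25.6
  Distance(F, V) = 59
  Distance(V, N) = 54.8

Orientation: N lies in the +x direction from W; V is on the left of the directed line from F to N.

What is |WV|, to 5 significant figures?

72.591

Checks: |FV| = 59.00 ✓; |VN| = 54.80 ✓.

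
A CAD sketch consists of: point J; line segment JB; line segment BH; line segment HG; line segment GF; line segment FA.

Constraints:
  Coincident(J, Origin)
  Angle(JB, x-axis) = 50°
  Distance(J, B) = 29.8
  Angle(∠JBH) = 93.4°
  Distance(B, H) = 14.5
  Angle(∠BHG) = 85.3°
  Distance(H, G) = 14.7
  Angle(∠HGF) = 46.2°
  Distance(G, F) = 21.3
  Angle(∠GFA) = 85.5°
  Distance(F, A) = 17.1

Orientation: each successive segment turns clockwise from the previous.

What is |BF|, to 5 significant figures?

1.5380

J is at the origin; JB runs at 50.0° with length 29.8, so B = (19.155, 22.828). ∠JBH = 93.4° gives BH at -36.600° from the x-axis; with |BH| = 14.5, H = (30.796, 14.183). ∠BHG = 85.3° gives HG at -131.30° from the x-axis; with |HG| = 14.7, G = (21.094, 3.1393). ∠HGF = 46.2° gives GF at 94.900° from the x-axis; with |GF| = 21.3, F = (19.275, 24.361). Then |BF| = |F − B| = 1.5380.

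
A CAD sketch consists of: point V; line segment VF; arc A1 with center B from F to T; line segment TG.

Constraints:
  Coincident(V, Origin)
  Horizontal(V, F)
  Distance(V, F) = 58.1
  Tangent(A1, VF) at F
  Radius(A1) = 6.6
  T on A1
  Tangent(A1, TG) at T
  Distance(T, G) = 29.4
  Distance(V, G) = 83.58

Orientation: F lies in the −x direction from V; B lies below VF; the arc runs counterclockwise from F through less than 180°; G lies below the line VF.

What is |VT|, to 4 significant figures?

63.91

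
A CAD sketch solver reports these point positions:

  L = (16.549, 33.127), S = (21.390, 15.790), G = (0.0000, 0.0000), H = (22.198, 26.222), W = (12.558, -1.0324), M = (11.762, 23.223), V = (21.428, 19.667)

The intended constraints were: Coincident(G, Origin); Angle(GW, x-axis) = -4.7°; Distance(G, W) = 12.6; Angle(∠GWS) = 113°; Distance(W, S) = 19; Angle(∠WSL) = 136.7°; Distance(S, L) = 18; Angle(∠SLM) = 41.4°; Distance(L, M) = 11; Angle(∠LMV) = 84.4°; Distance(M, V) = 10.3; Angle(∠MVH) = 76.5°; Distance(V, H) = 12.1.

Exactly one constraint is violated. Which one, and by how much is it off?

Distance(V, H) = 12.1 — off by 5.50.

G = (0.00, 0.00) ✓; GW at -4.700° ✓; |GW| = 12.60 ✓; ∠GWS = 113.0° ✓; |WS| = 19.00 ✓; ∠WSL = 136.7° ✓; |SL| = 18.00 ✓; ∠SLM = 41.40° ✓; |LM| = 11.00 ✓; ∠LMV = 84.40° ✓; |MV| = 10.30 ✓; ∠MVH = 76.50° ✓; |VH| = 6.600 ✗.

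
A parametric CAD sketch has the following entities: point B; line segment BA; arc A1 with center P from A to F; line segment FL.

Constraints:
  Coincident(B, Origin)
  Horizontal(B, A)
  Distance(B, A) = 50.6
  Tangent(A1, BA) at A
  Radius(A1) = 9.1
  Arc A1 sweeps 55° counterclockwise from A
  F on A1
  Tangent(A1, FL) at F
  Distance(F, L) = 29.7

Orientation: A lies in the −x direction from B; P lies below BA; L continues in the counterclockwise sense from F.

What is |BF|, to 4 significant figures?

58.18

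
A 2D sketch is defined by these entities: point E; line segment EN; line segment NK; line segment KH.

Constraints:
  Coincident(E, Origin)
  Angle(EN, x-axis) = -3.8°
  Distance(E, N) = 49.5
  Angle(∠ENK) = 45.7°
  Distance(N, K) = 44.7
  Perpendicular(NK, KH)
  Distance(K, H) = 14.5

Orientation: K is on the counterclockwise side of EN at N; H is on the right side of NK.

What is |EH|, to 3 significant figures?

50.9

E is at the origin; EN runs at -3.8° with length 49.5, so N = 49.5·(cos -3.8°, sin -3.8°) = (49.4, -3.28). ∠ENK = 45.7°, so NK runs at -3.8° + (180° − 45.7°) = 130° from the x-axis; with |NK| = 44.7, K = N + 44.7·(cos 130°, sin 130°) = (20.4, 30.7). NK is perpendicular to KH; with |KH| = 14.5 on the right of NK, H = K + 14.5·(0.760, 0.649) = (31.4, 40.1). Then |EH| = |H − E| = 50.9.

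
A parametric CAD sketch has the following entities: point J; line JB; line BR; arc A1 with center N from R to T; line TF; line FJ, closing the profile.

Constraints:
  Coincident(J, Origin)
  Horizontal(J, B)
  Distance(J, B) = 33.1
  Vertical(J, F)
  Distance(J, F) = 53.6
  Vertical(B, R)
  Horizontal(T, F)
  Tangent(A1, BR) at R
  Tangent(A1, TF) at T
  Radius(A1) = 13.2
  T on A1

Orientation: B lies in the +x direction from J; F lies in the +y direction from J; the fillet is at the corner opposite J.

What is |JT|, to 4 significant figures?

57.17

The virtual corner opposite J is at (33.10, 53.60). Since A1 is tangent to BR there, NR ⟂ BR and A1 meets TF tangentially, so NT is at right angles to TF, with radius 13.2, so the center N sits 13.2 in from both sides at N = (19.90, 40.40). That places the tangent points at R = (33.10, 40.40) on BR and T = (19.90, 53.60) on TF. Then |JT| = |T − J| = 57.17.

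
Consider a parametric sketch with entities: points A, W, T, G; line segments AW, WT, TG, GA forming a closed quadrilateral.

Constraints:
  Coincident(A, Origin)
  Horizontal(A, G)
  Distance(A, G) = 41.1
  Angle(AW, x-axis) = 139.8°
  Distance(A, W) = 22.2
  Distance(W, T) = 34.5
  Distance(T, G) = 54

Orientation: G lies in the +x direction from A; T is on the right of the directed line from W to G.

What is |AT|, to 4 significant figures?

21.45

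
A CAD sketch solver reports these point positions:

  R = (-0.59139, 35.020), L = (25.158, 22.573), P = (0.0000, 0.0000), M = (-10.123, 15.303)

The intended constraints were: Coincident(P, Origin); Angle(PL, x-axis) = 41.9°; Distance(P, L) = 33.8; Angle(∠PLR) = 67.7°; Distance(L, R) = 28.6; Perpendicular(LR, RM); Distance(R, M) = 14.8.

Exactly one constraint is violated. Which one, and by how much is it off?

Distance(R, M) = 14.8 — off by 7.10.

P = (0.00, 0.00) ✓; PL at 41.90° ✓; |PL| = 33.80 ✓; ∠PLR = 67.70° ✓; |LR| = 28.60 ✓; ∠(LR, RM) = 90.00° ✓; |RM| = 21.90 ✗.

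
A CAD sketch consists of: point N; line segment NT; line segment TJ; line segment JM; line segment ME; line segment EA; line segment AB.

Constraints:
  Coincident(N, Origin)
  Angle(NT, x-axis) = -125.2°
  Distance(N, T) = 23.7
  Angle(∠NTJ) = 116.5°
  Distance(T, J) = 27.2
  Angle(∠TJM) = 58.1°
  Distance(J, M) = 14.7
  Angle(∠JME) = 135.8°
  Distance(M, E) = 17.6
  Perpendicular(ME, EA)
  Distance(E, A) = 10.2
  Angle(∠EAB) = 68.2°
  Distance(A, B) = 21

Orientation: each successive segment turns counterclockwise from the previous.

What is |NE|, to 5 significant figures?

13.684

N is at the origin; NT runs at -125.2° with length 23.7, so T = (-13.661, -19.366). ∠NTJ = 116.5° gives TJ at -61.700° from the x-axis; with |TJ| = 27.2, J = (-0.76625, -43.315). ∠TJM = 58.1° gives JM at 60.200° from the x-axis; with |JM| = 14.7, M = (6.5393, -30.559). ∠JME = 135.8° gives ME at 104.40° from the x-axis; with |ME| = 17.6, E = (2.1623, -13.512). Then |NE| = |E − N| = 13.684.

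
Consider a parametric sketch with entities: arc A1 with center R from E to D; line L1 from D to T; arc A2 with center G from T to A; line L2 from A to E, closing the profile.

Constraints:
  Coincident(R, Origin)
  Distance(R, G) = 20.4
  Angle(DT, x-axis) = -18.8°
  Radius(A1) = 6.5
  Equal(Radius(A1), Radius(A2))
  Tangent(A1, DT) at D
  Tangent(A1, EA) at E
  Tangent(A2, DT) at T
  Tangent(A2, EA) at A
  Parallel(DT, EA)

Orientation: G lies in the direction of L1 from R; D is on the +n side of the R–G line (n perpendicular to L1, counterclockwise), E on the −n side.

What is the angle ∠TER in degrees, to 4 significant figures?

57.49°

The slot axis is L1's direction at -18.8°, so u = (cos -18.8°, sin -18.8°) = (0.9466, -0.3223) and n = (−sin -18.8°, cos -18.8°) = (0.3223, 0.9466). R is at the origin and G lies 20.4 along u from R, so G = 20.4·u = (19.31, -6.574). Tangency of A1 to both parallel lines with radius 6.5 puts D and E at R ± 6.5·n: D = (2.095, 6.153), E = (-2.095, -6.153). Equal radii place T and A the same way about G: T = G + 6.5·n = (21.41, -0.4210), A = G − 6.5·n = (17.22, -12.73). Then cos ∠TER = ET·ER / (|ET||ER|), giving 57.49°.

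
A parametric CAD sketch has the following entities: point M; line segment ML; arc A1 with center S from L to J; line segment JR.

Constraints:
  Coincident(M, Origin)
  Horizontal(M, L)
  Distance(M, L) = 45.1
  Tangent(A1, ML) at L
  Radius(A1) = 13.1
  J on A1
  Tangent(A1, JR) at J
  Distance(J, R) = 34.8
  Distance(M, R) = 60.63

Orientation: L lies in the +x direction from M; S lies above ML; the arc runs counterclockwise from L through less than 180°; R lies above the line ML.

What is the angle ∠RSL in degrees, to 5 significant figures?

165.24°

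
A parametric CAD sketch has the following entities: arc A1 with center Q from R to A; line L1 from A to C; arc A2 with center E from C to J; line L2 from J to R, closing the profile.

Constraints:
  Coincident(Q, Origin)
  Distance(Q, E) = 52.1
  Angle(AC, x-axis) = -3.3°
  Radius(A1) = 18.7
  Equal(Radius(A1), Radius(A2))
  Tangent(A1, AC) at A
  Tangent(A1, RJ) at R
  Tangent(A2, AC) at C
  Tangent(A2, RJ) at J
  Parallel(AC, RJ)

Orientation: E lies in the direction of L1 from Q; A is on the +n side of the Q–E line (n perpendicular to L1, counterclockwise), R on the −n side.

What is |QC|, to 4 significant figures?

55.35

The slot axis is L1's direction at -3.3°, so u = (cos -3.3°, sin -3.3°) = (0.9983, -0.05756) and n = (−sin -3.3°, cos -3.3°) = (0.05756, 0.9983). Q is at the origin and E lies 52.1 along u from Q, so E = 52.1·u = (52.01, -2.999). Tangency of A1 to both parallel lines with radius 18.7 puts A and R at Q ± 18.7·n: A = (1.076, 18.67), R = (-1.076, -18.67). Equal radii place C and J the same way about E: C = E + 18.7·n = (53.09, 15.67), J = E − 18.7·n = (50.94, -21.67). Then |QC| = |C − Q| = 55.35.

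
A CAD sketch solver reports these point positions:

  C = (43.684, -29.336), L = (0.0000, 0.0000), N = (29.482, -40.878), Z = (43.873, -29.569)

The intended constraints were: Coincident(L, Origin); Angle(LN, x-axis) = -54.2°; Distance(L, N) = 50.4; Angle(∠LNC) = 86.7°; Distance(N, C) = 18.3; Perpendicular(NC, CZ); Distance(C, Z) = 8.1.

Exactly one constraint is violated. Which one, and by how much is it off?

Distance(C, Z) = 8.1 — off by 7.80.

L = (0.00, 0.00) ✓; LN at -54.20° ✓; |LN| = 50.40 ✓; ∠LNC = 86.70° ✓; |NC| = 18.30 ✓; ∠(NC, CZ) = 90.05° ✓; |CZ| = 0.3000 ✗.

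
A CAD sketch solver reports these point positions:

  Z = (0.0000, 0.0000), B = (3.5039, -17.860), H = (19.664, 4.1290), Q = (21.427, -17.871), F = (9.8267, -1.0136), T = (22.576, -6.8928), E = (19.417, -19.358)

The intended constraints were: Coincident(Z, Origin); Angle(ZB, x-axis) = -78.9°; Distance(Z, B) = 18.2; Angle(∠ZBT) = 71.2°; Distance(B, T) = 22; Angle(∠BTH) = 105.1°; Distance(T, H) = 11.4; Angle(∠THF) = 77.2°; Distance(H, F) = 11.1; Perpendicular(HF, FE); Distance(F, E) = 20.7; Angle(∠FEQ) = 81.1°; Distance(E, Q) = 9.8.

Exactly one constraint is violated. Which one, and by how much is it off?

Distance(E, Q) = 9.8 — off by 7.30.

Z = (0.00, 0.00) ✓; ZB at -78.90° ✓; |ZB| = 18.20 ✓; ∠ZBT = 71.20° ✓; |BT| = 22.00 ✓; ∠BTH = 105.1° ✓; |TH| = 11.40 ✓; ∠THF = 77.20° ✓; |HF| = 11.10 ✓; ∠(HF, FE) = 90.00° ✓; |FE| = 20.70 ✓; ∠FEQ = 81.11° ✓; |EQ| = 2.500 ✗.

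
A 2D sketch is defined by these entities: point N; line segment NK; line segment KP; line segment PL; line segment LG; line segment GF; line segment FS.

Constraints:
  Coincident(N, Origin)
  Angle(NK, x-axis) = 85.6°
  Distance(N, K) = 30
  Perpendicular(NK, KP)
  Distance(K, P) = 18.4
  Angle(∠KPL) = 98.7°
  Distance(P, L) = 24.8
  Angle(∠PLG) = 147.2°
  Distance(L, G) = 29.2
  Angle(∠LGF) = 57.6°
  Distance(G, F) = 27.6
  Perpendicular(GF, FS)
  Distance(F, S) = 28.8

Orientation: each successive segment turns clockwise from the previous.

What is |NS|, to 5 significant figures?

26.003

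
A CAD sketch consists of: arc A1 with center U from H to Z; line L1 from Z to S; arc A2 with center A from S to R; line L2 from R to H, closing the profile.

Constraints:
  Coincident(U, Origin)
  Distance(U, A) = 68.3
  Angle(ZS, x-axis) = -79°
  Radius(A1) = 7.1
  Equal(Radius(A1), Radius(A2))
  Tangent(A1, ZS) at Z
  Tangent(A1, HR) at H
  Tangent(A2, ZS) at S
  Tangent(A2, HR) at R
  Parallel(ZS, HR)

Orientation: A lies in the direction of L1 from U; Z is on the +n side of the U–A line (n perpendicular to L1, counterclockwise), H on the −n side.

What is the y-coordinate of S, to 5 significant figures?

-65.690

The slot axis is L1's direction at -79.0°, so u = (cos -79.0°, sin -79.0°) = (0.19081, -0.98163) and n = (−sin -79.0°, cos -79.0°) = (0.98163, 0.19081). U is at the origin and A lies 68.3 along u from U, so A = 68.3·u = (13.032, -67.045). Tangency of A1 to both parallel lines with radius 7.1 puts Z and H at U ± 7.1·n: Z = (6.9696, 1.3547), H = (-6.9696, -1.3547). Equal radii place S and R the same way about A: S = A + 7.1·n = (20.002, -65.690), R = A − 7.1·n = (6.0627, -68.400). So S.y = -65.690.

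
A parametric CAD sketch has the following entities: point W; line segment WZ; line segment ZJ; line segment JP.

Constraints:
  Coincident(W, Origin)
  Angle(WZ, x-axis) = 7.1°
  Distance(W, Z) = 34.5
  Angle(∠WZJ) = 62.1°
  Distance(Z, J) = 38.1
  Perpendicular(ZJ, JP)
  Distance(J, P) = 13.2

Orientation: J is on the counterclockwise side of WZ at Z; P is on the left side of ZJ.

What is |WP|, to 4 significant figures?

27.95

∠WZJ = 62.1°, so ZJ runs at 7.1° + (180° − 62.1°) = 125.0° from the x-axis; with |ZJ| = 38.1, J = Z + 38.1·(cos 125.0°, sin 125.0°) = (12.38, 35.47). ZJ ⟂ JP; with |JP| = 13.2 on the left of ZJ, P = J + 13.2·(-0.8192, -0.5736) = (1.569, 27.90). Then |WP| = |P − W| = 27.95.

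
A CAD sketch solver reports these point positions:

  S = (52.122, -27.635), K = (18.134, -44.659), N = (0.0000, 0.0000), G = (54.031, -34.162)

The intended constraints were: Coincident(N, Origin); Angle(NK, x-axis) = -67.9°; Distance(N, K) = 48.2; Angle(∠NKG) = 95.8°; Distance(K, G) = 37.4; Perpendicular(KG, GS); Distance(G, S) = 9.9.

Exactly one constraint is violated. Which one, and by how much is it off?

Distance(G, S) = 9.9 — off by 3.10.

N = (0.00, 0.00) ✓; NK at -67.90° ✓; |NK| = 48.20 ✓; ∠NKG = 95.80° ✓; |KG| = 37.40 ✓; ∠(KG, GS) = 90.00° ✓; |GS| = 6.800 ✗.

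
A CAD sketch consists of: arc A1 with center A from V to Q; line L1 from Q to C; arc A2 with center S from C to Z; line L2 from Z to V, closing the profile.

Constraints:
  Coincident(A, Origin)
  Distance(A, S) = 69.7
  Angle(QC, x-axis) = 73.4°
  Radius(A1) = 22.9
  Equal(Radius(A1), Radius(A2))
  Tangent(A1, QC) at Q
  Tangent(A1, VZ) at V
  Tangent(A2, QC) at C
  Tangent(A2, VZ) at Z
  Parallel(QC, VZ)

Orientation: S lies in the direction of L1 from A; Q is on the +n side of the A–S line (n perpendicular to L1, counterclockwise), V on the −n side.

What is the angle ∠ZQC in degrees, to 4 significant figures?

33.31°

The slot axis is L1's direction at 73.4°, so u = (cos 73.4°, sin 73.4°) = (0.2857, 0.9583) and n = (−sin 73.4°, cos 73.4°) = (-0.9583, 0.2857). A is at the origin and S lies 69.7 along u from A, so S = 69.7·u = (19.91, 66.80). Tangency of A1 to both parallel lines with radius 22.9 puts Q and V at A ± 22.9·n: Q = (-21.95, 6.542), V = (21.95, -6.542). Equal radii place C and Z the same way about S: C = S + 22.9·n = (-2.033, 73.34), Z = S − 22.9·n = (41.86, 60.25). Then cos ∠ZQC = QZ·QC / (|QZ||QC|), giving 33.31°.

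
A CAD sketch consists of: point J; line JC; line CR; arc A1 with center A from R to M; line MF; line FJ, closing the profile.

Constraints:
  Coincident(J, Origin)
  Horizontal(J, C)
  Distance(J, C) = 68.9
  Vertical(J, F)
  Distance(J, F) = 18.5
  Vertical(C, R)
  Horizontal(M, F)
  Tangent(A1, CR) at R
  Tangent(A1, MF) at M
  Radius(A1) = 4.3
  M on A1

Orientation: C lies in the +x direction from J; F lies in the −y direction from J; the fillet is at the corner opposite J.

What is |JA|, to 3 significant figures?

66.1

J is at the origin; J and C share the same y with |JC| = 68.9 and C on the +x side, so C = (68.9, 0.00). JF is vertical with |JF| = 18.5 and F on the −y side, so F = (0.00, -18.5). The virtual corner opposite J is at (68.9, -18.5). A1 meets CR tangentially, so AR is at right angles to CR and tangency of A1 to MF means the radius AM is perpendicular to MF, with radius 4.3, so the center A sits 4.3 in from both sides at A = (64.6, -14.2). Then |JA| = |A − J| = 66.1.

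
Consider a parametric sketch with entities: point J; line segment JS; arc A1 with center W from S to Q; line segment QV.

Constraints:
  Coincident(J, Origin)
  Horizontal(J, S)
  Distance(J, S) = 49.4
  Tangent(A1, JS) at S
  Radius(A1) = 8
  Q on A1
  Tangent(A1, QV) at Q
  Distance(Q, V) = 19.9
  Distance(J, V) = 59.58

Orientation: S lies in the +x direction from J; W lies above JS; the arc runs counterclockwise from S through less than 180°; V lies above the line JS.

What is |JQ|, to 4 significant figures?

58.00

Checks: |WQ| = 8.000 ✓; ∠(WQ, QV) = 90.00° ✓; |QV| = 19.90 ✓; |JV| = 59.58 ✓.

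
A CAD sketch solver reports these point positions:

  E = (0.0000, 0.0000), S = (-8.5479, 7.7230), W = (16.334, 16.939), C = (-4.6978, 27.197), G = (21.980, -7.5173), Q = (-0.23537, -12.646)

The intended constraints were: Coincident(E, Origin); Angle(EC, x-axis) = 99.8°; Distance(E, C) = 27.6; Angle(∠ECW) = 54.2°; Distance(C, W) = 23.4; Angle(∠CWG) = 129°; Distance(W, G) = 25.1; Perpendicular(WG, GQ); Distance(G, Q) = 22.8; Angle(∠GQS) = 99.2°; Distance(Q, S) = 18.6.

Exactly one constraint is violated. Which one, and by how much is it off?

Distance(Q, S) = 18.6 — off by 3.40.

E = (0.00, 0.00) ✓; EC at 99.80° ✓; |EC| = 27.60 ✓; ∠ECW = 54.20° ✓; |CW| = 23.40 ✓; ∠CWG = 129.0° ✓; |WG| = 25.10 ✓; ∠(WG, GQ) = 90.00° ✓; |GQ| = 22.80 ✓; ∠GQS = 99.20° ✓; |QS| = 22.00 ✗.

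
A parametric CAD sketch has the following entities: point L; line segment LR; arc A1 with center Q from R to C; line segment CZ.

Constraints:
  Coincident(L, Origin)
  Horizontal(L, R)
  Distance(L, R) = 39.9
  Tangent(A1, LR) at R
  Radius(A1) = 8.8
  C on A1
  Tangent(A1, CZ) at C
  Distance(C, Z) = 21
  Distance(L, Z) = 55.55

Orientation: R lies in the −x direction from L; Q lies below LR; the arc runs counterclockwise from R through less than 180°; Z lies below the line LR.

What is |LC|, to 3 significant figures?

49.6

Checks: L = (0.00, 0.00) ✓; |QC| = 8.800 ✓; ∠(QC, CZ) = 90.00° ✓; |CZ| = 21.00 ✓; |LZ| = 55.55 ✓.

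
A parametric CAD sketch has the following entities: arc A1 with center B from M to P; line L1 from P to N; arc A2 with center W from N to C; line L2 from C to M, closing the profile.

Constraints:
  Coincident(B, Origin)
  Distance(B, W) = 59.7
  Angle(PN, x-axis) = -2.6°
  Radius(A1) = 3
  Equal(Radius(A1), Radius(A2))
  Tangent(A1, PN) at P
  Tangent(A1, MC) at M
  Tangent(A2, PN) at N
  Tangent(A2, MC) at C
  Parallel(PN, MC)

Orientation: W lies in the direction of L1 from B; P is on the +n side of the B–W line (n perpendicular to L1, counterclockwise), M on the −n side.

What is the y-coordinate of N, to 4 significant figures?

0.2887

Tangency of A1 to both parallel lines with radius 3.0 puts P and M at B ± 3.0·n: P = (0.1361, 2.997), M = (-0.1361, -2.997). Equal radii place N and C the same way about W: N = W + 3.0·n = (59.77, 0.2887), C = W − 3.0·n = (59.50, -5.705). So N.y = 0.2887.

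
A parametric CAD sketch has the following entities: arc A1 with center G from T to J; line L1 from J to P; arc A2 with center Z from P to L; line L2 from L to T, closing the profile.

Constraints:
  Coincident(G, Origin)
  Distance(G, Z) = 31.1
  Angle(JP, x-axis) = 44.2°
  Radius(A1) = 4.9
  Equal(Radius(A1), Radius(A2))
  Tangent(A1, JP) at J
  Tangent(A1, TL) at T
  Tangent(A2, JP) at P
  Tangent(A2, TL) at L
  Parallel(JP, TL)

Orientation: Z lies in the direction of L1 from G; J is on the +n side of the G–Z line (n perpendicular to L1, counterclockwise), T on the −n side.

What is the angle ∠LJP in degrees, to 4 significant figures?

17.49°

The slot axis is L1's direction at 44.2°, so u = (cos 44.2°, sin 44.2°) = (0.7169, 0.6972) and n = (−sin 44.2°, cos 44.2°) = (-0.6972, 0.7169). G is at the origin and Z lies 31.1 along u from G, so Z = 31.1·u = (22.30, 21.68). Tangency of A1 to both parallel lines with radius 4.9 puts J and T at G ± 4.9·n: J = (-3.416, 3.513), T = (3.416, -3.513). Equal radii place P and L the same way about Z: P = Z + 4.9·n = (18.88, 25.19), L = Z − 4.9·n = (25.71, 18.17). Then cos ∠LJP = JL·JP / (|JL||JP|), giving 17.49°.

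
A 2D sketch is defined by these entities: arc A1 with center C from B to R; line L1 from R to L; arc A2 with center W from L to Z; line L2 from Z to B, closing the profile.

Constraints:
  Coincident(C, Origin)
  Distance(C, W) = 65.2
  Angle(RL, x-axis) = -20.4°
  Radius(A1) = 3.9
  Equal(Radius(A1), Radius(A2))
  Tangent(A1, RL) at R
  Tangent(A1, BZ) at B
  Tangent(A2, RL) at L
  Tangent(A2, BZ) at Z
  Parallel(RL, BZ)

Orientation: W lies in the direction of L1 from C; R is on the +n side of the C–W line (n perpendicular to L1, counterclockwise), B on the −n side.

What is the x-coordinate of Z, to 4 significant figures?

59.75

Tangency of A1 to both parallel lines with radius 3.9 puts R and B at C ± 3.9·n: R = (1.359, 3.655), B = (-1.359, -3.655). Equal radii place L and Z the same way about W: L = W + 3.9·n = (62.47, -19.07), Z = W − 3.9·n = (59.75, -26.38). So Z.x = 59.75.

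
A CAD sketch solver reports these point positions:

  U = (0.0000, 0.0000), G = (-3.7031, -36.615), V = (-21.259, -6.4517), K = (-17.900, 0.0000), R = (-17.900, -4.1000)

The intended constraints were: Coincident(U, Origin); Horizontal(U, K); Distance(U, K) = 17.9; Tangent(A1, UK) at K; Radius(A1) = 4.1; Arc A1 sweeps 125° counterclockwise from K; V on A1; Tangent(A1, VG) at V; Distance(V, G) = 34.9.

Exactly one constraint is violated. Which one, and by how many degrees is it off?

Tangent(A1, VG) at V — off by 4.80°.

U = (0.00, 0.00) ✓; U.y = 0.00, K.y = 0.00 ✓; |UK| = 17.90 ✓; ∠(RK, KU) = 90.00° ✓; |RK| = 4.100 ✓; bearing(R→V) − bearing(R→K) = 125.0° ✓; |RV| = 4.100 ✓; ∠(RV, VG) = 94.80° ✗; |VG| = 34.90 ✓.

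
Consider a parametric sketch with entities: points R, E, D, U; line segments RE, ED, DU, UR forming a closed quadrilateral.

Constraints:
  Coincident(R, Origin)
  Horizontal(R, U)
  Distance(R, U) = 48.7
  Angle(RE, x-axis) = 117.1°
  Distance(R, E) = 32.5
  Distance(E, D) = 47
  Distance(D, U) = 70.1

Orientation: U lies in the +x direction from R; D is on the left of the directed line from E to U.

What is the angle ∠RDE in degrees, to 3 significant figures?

28.0°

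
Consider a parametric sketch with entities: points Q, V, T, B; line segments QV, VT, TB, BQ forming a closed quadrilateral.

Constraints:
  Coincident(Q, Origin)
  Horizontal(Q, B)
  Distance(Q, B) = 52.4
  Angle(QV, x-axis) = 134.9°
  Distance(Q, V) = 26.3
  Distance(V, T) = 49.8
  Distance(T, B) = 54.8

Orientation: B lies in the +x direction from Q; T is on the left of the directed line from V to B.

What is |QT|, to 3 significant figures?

51.6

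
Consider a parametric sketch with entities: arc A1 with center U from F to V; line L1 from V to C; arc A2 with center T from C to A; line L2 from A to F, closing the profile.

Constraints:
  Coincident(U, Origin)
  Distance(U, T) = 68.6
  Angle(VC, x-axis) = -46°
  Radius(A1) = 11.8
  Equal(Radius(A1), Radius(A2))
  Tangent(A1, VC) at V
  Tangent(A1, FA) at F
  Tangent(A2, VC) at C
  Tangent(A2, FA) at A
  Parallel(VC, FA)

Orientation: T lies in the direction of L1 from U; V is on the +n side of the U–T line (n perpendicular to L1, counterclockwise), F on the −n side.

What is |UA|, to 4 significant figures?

69.61

Tangency of A1 to both parallel lines with radius 11.8 puts V and F at U ± 11.8·n: V = (8.488, 8.197), F = (-8.488, -8.197). Equal radii place C and A the same way about T: C = T + 11.8·n = (56.14, -41.15), A = T − 11.8·n = (39.17, -57.54). Then |UA| = |A − U| = 69.61.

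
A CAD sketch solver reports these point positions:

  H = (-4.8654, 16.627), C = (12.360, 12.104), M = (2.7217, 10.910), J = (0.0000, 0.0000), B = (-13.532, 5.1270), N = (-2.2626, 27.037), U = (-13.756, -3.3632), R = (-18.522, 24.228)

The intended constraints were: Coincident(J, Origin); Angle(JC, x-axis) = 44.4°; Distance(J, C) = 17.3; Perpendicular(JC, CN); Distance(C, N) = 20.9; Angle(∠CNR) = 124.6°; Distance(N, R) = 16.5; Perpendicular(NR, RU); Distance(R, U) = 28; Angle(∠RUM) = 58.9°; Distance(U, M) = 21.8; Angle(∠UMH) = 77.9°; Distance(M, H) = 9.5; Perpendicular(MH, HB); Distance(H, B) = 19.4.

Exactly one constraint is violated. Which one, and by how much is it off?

Distance(H, B) = 19.4 — off by 5.00.

J = (0.00, 0.00) ✓; JC at 44.40° ✓; |JC| = 17.30 ✓; ∠(JC, CN) = 90.00° ✓; |CN| = 20.90 ✓; ∠CNR = 124.6° ✓; |NR| = 16.50 ✓; ∠(NR, RU) = 90.00° ✓; |RU| = 28.00 ✓; ∠RUM = 58.90° ✓; |UM| = 21.80 ✓; ∠UMH = 77.90° ✓; |MH| = 9.500 ✓; ∠(MH, HB) = 90.00° ✓; |HB| = 14.40 ✗.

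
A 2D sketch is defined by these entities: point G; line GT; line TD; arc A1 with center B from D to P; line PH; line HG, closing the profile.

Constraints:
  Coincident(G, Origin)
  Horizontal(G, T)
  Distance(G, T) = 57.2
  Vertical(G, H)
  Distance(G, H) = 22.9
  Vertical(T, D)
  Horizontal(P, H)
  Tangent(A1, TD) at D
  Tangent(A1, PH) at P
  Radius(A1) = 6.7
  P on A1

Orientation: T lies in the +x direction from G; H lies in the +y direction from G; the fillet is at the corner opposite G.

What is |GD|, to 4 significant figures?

59.45

The virtual corner opposite G is at (57.20, 22.90). The tangent condition forces BD to be normal to TD and since A1 is tangent to PH there, BP ⟂ PH, with radius 6.7, so the center B sits 6.7 in from both sides at B = (50.50, 16.20). That places the tangent points at D = (57.20, 16.20) on TD and P = (50.50, 22.90) on PH. Then |GD| = |D − G| = 59.45.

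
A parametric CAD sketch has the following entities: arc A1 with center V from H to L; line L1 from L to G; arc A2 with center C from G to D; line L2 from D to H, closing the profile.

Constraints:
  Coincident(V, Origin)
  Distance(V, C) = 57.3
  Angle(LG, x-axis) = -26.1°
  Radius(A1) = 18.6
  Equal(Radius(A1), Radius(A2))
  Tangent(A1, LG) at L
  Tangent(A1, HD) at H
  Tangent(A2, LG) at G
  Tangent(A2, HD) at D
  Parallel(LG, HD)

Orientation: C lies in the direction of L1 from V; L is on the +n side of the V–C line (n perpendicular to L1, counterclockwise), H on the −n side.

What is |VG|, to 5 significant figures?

60.243

Tangency of A1 to both parallel lines with radius 18.6 puts L and H at V ± 18.6·n: L = (8.1829, 16.703), H = (-8.1829, -16.703). Equal radii place G and D the same way about C: G = C + 18.6·n = (59.640, -8.5052), D = C − 18.6·n = (43.274, -41.912). Then |VG| = |G − V| = 60.243.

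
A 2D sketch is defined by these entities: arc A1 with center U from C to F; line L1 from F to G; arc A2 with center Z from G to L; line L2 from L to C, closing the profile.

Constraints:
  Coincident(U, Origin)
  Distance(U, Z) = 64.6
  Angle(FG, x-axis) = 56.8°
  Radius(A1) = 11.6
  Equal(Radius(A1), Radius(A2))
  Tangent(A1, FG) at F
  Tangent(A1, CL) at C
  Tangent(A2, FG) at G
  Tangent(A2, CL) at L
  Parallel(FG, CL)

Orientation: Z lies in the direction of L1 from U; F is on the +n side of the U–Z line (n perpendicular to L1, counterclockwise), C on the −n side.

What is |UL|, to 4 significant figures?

65.63

The slot axis is L1's direction at 56.8°, so u = (cos 56.8°, sin 56.8°) = (0.5476, 0.8368) and n = (−sin 56.8°, cos 56.8°) = (-0.8368, 0.5476). U is at the origin and Z lies 64.6 along u from U, so Z = 64.6·u = (35.37, 54.05). Tangency of A1 to both parallel lines with radius 11.6 puts F and C at U ± 11.6·n: F = (-9.706, 6.352), C = (9.706, -6.352). Equal radii place G and L the same way about Z: G = Z + 11.6·n = (25.67, 60.41), L = Z − 11.6·n = (45.08, 47.70). Then |UL| = |L − U| = 65.63.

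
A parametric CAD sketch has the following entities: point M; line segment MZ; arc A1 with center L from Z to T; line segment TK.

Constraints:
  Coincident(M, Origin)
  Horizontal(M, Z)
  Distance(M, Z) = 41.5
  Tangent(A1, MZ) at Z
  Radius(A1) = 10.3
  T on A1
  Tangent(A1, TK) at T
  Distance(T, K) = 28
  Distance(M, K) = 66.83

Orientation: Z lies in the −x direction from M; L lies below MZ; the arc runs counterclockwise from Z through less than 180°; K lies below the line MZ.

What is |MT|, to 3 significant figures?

52.4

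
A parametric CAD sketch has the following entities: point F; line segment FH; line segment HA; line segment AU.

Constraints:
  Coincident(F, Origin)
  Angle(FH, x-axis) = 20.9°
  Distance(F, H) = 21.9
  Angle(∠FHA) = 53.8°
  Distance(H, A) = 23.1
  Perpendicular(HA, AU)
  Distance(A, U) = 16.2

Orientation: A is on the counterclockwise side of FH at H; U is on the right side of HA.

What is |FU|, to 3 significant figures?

35.4

F is at the origin; FH runs at 20.9° with length 21.9, so H = 21.9·(cos 20.9°, sin 20.9°) = (20.5, 7.81). ∠FHA = 53.8°, so HA runs at 20.9° + (180° − 53.8°) = 147° from the x-axis; with |HA| = 23.1, A = H + 23.1·(cos 147°, sin 147°) = (1.06, 20.4). HA ⟂ AU; with |AU| = 16.2 on the right of HA, U = A + 16.2·(0.543, 0.840) = (9.86, 34.0). Then |FU| = |U − F| = 35.4.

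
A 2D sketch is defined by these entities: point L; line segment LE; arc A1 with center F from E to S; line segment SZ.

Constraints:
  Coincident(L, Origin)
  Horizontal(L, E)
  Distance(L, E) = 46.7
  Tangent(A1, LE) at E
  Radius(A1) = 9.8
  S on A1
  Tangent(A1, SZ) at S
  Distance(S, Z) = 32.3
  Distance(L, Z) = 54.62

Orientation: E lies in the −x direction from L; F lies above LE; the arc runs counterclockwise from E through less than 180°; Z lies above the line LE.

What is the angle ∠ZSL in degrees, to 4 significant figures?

101.5°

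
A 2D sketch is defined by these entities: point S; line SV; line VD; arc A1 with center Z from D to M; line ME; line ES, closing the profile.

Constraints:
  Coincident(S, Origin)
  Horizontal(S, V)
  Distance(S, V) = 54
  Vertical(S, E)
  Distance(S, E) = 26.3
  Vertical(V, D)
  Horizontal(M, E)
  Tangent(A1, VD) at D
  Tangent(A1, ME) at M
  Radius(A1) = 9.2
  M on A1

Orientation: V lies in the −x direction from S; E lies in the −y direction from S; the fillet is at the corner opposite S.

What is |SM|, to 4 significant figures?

51.95

The virtual corner opposite S is at (-54.00, -26.30). A1 meets VD tangentially, so ZD is at right angles to VD and A1 meets ME tangentially, so ZM is at right angles to ME, with radius 9.2, so the center Z sits 9.2 in from both sides at Z = (-44.80, -17.10). That places the tangent points at D = (-54.00, -17.10) on VD and M = (-44.80, -26.30) on ME. Then |SM| = |M − S| = 51.95.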